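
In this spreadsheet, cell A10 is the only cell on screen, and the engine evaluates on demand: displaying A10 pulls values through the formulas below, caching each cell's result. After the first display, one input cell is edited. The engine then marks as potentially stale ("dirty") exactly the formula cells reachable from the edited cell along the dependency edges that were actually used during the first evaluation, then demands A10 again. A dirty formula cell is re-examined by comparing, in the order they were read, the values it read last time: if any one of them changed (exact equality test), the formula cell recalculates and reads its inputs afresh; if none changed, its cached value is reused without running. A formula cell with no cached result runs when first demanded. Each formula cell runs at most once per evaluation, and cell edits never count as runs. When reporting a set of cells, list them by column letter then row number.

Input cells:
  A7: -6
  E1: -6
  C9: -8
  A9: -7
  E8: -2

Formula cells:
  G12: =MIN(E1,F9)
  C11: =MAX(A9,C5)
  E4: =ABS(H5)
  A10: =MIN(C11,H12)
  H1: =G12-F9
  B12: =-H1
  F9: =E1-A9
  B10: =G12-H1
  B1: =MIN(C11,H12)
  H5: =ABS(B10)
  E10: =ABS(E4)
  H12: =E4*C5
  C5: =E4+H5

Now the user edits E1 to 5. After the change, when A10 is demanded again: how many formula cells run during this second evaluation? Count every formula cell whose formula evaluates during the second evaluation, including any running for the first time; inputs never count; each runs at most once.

Initial pass — values computed on the first demand:
  F9 = -6 - -7 = 1
  G12 = MIN(-6, 1) = -6
  H1 = -6 - 1 = -7
  B10 = -6 - -7 = 1
  H5 = ABS(1) = 1
  E4 = ABS(1) = 1
  C5 = 1 + 1 = 2
  C11 = MAX(-7, 2) = 2
  H12 = 1 * 2 = 2
  A10 = MIN(2, 2) = 2

Second demand — change propagation:
  F9: re-runs because E1 -6->5; new result 12.
  G12: re-runs because E1 -6->5; F9 1->12; new result 5.
  H1: re-runs because G12 -6->5; F9 1->12; new result -7 (unchanged).
  B10: re-runs because G12 -6->5; new result 12.
  H5: re-runs because B10 1->12; new result 12.
  E4: re-runs because H5 1->12; new result 12.
  C5: re-runs because E4 1->12; H5 1->12; new result 24.
  C11: re-runs because C5 2->24; new result 24.
  H12: re-runs because E4 1->12; C5 2->24; new result 288.
  A10: re-runs because C11 2->24; H12 2->288; new result 24.

Run set: A10, B10, C5, C11, E4, F9, G12, H1, H5, H12 (10 run).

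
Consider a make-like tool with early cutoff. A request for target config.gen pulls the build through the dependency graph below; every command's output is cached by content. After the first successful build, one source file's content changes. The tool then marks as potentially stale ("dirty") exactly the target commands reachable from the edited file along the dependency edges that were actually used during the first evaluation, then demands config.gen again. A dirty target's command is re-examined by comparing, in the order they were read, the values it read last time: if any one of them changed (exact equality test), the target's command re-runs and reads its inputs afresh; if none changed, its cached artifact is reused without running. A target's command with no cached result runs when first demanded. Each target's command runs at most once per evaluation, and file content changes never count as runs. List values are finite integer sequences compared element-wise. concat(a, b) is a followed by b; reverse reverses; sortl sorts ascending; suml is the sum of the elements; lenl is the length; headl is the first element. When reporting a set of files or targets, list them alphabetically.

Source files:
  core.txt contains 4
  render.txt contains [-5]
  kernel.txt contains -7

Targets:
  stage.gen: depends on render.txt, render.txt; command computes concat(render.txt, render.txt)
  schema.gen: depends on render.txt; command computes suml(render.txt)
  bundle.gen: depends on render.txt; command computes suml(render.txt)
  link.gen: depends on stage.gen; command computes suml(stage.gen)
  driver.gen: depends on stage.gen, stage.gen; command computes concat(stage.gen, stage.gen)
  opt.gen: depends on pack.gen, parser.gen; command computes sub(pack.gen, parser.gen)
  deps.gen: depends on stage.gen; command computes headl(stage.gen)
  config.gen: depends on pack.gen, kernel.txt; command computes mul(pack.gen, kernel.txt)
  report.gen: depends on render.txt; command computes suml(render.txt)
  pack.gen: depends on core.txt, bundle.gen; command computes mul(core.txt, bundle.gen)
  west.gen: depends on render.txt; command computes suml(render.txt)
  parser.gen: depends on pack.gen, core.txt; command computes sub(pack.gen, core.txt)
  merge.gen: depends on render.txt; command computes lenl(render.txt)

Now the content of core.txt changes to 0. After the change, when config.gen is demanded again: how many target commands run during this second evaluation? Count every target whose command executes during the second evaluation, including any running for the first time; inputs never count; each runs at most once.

First demand of the output computes:
  bundle.gen = suml([-5]) = -5
  pack.gen = mul(4, -5) = -20
  config.gen = mul(-20, -7) = 140

After the edit, cleaning proceeds:
  pack.gen: a read changed (core.txt 4->0) — executes, giving 0.
  config.gen: a read changed (pack.gen -20->0) — executes, giving 0.

2 target commands run: config.gen, pack.gen.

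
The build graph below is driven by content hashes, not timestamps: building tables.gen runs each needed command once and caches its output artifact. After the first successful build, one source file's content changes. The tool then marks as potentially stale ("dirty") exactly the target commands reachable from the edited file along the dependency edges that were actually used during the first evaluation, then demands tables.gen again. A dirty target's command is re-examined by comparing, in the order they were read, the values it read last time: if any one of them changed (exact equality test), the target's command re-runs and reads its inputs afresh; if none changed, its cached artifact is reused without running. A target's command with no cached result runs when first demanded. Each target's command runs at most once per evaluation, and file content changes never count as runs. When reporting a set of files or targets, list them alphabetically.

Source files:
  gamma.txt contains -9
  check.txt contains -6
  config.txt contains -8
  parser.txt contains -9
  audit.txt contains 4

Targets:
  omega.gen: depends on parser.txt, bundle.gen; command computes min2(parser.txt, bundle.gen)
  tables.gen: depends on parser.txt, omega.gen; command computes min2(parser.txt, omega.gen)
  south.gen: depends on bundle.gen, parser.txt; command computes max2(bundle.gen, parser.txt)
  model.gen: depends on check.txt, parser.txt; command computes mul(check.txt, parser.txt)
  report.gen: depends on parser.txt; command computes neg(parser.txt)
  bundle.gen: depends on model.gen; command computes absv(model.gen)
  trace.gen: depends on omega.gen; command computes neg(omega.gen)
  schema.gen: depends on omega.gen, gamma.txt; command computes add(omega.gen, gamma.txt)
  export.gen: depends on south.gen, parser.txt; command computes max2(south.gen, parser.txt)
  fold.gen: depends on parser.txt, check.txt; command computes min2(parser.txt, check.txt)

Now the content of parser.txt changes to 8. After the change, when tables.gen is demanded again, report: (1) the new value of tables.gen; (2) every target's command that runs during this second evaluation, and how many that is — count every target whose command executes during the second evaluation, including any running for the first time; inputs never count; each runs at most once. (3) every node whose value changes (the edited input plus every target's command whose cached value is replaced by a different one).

Initial pass — values computed on the first demand:
  model.gen = mul(-6, -9) = 54
  bundle.gen = absv(54) = 54
  omega.gen = min2(-9, 54) = -9
  tables.gen = min2(-9, -9) = -9

Second demand — change propagation:
  model.gen: re-runs because parser.txt -9->8; new result -48.
  bundle.gen: re-runs because model.gen 54->-48; new result 48.
  omega.gen: re-runs because parser.txt -9->8; bundle.gen 54->48; new result 8.
  tables.gen: re-runs because parser.txt -9->8; omega.gen -9->8; new result 8.

tables.gen now evaluates to 8.
Run set: bundle.gen, model.gen, omega.gen, tables.gen (4 run).
Changed values: bundle.gen, model.gen, omega.gen, parser.txt, tables.gen.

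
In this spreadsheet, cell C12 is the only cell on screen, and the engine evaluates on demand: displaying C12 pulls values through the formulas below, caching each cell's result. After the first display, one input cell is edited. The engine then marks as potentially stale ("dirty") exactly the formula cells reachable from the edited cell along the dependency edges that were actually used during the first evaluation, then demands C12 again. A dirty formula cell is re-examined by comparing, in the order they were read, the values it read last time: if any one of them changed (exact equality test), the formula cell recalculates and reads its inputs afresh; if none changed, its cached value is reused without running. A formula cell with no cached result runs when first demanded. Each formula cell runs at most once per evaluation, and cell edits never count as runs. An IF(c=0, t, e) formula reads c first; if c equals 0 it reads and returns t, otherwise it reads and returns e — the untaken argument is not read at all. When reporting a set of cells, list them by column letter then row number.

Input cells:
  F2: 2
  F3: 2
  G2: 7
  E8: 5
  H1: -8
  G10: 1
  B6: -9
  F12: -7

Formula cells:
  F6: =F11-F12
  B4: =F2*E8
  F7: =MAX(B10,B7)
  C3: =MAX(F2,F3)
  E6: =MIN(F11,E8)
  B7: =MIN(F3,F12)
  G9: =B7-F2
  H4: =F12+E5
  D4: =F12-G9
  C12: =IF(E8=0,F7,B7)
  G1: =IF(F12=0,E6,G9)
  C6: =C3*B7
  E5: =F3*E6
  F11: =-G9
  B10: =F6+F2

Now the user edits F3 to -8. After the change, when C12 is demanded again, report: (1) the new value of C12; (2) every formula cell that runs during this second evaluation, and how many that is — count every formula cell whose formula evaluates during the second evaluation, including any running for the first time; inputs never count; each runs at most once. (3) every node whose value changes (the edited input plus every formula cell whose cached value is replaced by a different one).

Initial pass — values computed on the first demand:
  B7 = MIN(2, -7) = -7
  C12 = IF(E8=0: E8=5 -> else branch B7) = -7

Second demand — change propagation:
  B7: re-runs because F3 2->-8; new result -8.
  C12: re-runs because B7 -7->-8; new result -8.

C12 now evaluates to -8.
Run set: B7, C12 (2 run).
Changed values: B7, C12, F3.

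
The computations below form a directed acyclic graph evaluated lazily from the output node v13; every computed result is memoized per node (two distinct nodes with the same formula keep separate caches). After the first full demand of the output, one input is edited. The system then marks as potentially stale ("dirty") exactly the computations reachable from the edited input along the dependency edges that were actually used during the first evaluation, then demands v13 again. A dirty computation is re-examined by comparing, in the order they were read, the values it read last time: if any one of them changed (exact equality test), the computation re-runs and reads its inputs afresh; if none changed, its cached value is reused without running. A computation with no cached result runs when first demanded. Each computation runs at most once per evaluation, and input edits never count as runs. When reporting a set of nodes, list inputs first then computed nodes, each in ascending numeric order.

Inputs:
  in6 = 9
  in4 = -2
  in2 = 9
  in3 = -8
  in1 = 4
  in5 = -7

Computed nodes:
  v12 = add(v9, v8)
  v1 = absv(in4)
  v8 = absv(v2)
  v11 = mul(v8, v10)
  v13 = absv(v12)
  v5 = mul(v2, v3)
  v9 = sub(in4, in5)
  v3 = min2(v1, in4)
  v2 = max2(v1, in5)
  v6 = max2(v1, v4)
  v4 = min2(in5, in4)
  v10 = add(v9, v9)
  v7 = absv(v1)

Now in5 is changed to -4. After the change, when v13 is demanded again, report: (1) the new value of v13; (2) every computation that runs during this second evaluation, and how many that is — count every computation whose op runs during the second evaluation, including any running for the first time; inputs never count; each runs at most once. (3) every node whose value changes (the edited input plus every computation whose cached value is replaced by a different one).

First demand of the output computes:
  v1 = absv(-2) = 2
  v2 = max2(2, -7) = 2
  v8 = absv(2) = 2
  v9 = sub(-2, -7) = 5
  v12 = add(5, 2) = 7
  v13 = absv(7) = 7

After the edit, cleaning proceeds:
  v2: a read changed (in5 -7->-4) — executes, giving 2 — identical to its old value.
  v8: dirty, but its reads are unchanged (v2 unchanged); cached 2 stands.
  v9: a read changed (in5 -7->-4) — executes, giving 2.
  v12: a read changed (v9 5->2) — executes, giving 4.
  v13: a read changed (v12 7->4) — executes, giving 4.

Note where the cutoff bites: v8 is checked, finds nothing changed, and keeps its cache.

Demanding v13 again yields 4.
4 computations run: v2, v9, v12, v13.
The nodes whose values change: in5, v9, v12, v13.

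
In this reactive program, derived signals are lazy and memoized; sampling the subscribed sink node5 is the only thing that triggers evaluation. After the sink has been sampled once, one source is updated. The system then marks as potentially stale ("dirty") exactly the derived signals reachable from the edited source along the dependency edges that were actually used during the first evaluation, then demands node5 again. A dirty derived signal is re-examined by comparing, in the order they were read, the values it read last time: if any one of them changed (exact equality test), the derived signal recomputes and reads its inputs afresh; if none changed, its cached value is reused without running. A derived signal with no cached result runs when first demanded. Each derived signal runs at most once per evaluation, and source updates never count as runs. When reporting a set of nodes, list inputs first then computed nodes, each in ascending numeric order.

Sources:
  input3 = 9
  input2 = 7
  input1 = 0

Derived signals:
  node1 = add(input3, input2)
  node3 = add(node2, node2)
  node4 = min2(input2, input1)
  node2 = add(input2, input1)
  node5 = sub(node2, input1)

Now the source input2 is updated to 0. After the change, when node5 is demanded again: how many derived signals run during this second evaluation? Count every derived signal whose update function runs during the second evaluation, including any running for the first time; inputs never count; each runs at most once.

2 derived signals run: node2, node5.

First demand of the output computes:
  node2 = add(7, 0) = 7
  node5 = sub(7, 0) = 7

After the edit, cleaning proceeds:
  node2: a read changed (input2 7->0) — executes, giving 0.
  node5: a read changed (node2 7->0) — executes, giving 0.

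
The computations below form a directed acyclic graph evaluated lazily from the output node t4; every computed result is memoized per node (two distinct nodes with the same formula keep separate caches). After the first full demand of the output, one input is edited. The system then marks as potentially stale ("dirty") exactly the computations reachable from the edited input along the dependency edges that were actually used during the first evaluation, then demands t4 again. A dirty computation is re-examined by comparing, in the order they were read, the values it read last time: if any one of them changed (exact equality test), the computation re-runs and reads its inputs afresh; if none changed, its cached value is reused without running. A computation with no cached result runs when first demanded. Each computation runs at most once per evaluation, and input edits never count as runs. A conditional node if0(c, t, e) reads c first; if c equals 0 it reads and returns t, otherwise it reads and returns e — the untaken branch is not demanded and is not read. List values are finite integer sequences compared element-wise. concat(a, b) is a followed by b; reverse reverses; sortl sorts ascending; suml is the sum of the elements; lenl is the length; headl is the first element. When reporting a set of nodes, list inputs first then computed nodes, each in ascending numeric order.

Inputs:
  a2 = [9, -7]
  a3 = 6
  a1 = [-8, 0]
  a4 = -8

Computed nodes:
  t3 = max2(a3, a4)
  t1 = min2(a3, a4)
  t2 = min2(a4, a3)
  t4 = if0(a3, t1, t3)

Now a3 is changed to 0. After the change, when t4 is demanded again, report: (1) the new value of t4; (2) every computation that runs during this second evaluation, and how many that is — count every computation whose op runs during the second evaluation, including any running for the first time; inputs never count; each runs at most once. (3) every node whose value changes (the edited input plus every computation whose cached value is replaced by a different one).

First demand of the output computes:
  t3 = max2(6, -8) = 6
  t4 = if0(a3=6 -> else branch t3) = 6

After the edit, cleaning proceeds:
  t1: had never run; runs now, result -8.
  t3: stays stale; no demand reaches it after the flip.
  t4: a read changed (a3 6->0) — executes, giving -8.

Note the branch switch — demand abandons t3, which is never re-examined.

Demanding t4 again yields -8.
2 computations run: t1, t4.
The nodes whose values change: a3, t4.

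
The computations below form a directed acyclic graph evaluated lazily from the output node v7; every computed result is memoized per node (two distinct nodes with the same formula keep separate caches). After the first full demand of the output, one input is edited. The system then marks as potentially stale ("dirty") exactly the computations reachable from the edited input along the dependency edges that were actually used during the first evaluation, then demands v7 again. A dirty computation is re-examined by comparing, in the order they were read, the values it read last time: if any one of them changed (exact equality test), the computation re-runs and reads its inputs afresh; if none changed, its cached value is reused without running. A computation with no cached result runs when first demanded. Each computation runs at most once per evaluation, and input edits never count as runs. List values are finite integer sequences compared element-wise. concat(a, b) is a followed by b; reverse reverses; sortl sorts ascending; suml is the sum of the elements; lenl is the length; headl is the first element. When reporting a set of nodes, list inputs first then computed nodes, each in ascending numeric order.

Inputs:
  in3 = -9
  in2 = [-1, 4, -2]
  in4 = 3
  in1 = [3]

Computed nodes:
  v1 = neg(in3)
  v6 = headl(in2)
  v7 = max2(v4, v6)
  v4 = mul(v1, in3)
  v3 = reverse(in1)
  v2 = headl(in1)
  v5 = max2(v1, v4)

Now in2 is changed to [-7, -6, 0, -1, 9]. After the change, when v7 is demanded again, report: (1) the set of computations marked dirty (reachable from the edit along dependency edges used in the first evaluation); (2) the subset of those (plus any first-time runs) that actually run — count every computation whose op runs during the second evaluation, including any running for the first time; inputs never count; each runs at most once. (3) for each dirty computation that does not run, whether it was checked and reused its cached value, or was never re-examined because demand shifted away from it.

The edit dirties: v6, v7.
2 computations run: v6, v7.
No dirty computation escaped a run.

First demand of the output computes:
  v1 = neg(-9) = 9
  v4 = mul(9, -9) = -81
  v6 = headl([-1, 4, -2]) = -1
  v7 = max2(-81, -1) = -1

After the edit, cleaning proceeds:
  v6: a read changed (in2 [-1, 4, -2]->[-7, -6, 0, -1, 9]) — executes, giving -7.
  v7: a read changed (v6 -1->-7) — executes, giving -7.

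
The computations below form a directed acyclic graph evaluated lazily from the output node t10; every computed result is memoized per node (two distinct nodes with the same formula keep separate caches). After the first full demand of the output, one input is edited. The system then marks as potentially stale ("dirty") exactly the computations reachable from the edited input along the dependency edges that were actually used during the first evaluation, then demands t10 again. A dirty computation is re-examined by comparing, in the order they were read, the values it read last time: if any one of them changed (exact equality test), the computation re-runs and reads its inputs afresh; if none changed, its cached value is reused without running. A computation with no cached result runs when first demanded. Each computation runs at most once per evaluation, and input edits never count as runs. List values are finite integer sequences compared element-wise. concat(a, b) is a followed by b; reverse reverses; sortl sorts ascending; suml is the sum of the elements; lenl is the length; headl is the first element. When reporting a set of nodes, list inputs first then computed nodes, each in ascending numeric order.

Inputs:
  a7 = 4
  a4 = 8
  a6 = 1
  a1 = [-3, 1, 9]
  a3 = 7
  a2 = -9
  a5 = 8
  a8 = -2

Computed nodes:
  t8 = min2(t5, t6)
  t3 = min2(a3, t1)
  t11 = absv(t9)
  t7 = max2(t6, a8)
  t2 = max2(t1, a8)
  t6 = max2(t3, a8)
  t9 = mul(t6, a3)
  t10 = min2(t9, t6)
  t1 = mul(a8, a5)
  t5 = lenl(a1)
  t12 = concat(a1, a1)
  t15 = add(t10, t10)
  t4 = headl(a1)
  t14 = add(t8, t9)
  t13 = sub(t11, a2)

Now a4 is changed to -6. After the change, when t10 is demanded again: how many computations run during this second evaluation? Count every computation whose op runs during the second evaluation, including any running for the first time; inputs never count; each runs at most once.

First demand of the output computes:
  t1 = mul(-2, 8) = -16
  t3 = min2(7, -16) = -16
  t6 = max2(-16, -2) = -2
  t9 = mul(-2, 7) = -14
  t10 = min2(-14, -2) = -14

After the edit, cleaning proceeds:
  no node depends on a4 at all; the second demand re-runs nothing.

Note the shortcut — nothing in the graph depends on a4 at all, so no recomputation happens.

0 computations run: none.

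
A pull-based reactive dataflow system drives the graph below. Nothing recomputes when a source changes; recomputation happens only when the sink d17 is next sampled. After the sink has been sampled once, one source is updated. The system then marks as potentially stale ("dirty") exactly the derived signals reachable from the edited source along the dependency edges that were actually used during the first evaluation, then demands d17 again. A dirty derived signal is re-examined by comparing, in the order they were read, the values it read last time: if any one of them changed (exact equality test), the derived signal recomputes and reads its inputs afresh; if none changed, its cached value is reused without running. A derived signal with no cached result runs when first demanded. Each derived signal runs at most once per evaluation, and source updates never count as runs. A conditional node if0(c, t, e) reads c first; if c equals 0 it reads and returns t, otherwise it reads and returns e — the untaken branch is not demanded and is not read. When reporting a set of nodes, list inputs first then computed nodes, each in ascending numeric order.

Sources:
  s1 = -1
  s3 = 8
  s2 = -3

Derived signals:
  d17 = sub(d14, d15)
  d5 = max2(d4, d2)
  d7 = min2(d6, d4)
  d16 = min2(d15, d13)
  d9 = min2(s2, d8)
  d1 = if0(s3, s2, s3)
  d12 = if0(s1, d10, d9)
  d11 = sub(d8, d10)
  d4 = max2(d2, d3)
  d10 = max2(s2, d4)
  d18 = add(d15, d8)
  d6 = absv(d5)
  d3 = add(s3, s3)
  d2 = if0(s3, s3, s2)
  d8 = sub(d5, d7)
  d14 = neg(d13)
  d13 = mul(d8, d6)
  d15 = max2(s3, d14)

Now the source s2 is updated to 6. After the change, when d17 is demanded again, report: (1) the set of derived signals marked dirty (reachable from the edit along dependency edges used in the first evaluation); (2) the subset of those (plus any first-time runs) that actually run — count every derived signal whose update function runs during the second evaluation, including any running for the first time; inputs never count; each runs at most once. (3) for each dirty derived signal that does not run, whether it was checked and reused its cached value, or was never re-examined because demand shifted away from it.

First evaluation (everything demanded from the output):
  d2 = if0(s3=8 -> else branch s2) = -3
  d3 = add(8, 8) = 16
  d4 = max2(-3, 16) = 16
  d5 = max2(16, -3) = 16
  d6 = absv(16) = 16
  d7 = min2(16, 16) = 16
  d8 = sub(16, 16) = 0
  d13 = mul(0, 16) = 0
  d14 = neg(0) = 0
  d15 = max2(8, 0) = 8
  d17 = sub(0, 8) = -8

Propagation after the edit:
  d2: runs — s2 -3->6; result 6.
  d4: runs — d2 -3->6; result 16 (same value as before).
  d5: runs — d2 -3->6; result 16 (same value as before).
  d6: checked — values it read are unchanged (d5 unchanged); reused cached 16 without running.
  d7: checked — values it read are unchanged (d6 unchanged, d4 unchanged); reused cached 16 without running.
  d8: checked — values it read are unchanged (d5 unchanged, d7 unchanged); reused cached 0 without running.
  d13: checked — values it read are unchanged (d8 unchanged, d6 unchanged); reused cached 0 without running.
  d14: checked — values it read are unchanged (d13 unchanged); reused cached 0 without running.
  d15: checked — values it read are unchanged (s3 unchanged, d14 unchanged); reused cached 8 without running.
  d17: checked — values it read are unchanged (d14 unchanged, d15 unchanged); reused cached -8 without running.

Key observation: the cutoff stops propagation at d6 — its inputs' values are unchanged, so it reuses its cache.

Marked dirty: d2, d4, d5, d6, d7, d8, d13, d14, d15, d17.
Derived signals that run: d2, d4, d5 — 3 in total.
Checked but reused from cache: d6, d7, d8, d13, d14, d15, d17.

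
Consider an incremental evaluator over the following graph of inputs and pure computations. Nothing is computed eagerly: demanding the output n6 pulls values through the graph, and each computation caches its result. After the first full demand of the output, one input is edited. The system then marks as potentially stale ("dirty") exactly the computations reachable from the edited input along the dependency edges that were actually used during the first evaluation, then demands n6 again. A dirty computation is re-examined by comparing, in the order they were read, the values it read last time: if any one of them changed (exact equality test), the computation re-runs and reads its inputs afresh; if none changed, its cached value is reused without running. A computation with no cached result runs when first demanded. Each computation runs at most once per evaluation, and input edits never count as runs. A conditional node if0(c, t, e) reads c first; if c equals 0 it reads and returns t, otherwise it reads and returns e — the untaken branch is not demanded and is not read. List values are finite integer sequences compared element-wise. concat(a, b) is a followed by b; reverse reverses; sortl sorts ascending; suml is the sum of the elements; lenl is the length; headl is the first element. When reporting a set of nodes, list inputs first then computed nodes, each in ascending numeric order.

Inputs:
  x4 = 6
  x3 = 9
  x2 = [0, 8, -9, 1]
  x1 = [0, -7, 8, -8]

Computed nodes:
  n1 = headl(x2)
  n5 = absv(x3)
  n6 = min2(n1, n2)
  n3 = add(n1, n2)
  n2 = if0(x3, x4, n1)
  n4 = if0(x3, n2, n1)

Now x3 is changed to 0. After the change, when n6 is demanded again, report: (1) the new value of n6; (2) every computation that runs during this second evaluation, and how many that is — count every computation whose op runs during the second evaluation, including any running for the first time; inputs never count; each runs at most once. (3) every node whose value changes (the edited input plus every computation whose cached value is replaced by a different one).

n6 now evaluates to 0.
Run set: n2, n6 (2 run).
Changed values: x3, n2.

Initial pass — values computed on the first demand:
  n1 = headl([0, 8, -9, 1]) = 0
  n2 = if0(x3=9 -> else branch n1) = 0
  n6 = min2(0, 0) = 0

Second demand — change propagation:
  n2: re-runs because x3 9->0; new result 6.
  n6: re-runs because n2 0->6; new result 0 (unchanged).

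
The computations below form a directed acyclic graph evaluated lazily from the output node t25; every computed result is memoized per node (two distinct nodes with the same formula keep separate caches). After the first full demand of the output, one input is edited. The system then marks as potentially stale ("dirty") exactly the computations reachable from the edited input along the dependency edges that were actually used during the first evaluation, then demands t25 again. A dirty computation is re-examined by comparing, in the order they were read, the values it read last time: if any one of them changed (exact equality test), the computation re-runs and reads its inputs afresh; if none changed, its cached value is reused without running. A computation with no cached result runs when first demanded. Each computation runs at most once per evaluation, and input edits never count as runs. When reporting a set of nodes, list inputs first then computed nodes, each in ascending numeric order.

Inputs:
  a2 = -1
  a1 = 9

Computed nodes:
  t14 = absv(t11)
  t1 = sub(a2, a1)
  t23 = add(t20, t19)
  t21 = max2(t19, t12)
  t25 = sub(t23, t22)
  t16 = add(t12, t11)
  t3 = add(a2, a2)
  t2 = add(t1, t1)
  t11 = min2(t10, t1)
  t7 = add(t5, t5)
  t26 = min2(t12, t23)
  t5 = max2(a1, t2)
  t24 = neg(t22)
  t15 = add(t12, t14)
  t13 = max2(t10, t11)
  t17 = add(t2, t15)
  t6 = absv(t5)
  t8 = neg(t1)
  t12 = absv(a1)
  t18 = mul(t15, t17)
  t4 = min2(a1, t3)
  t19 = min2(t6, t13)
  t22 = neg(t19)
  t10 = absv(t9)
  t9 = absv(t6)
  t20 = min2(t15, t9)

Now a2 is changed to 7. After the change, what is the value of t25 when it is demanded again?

Demanding t25 again yields 27.
Note where the cutoff bites: t6 is checked, finds nothing changed, and keeps its cache.

First demand of the output computes:
  t1 = sub(-1, 9) = -10
  t2 = add(-10, -10) = -20
  t5 = max2(9, -20) = 9
  t6 = absv(9) = 9
  t9 = absv(9) = 9
  t10 = absv(9) = 9
  t11 = min2(9, -10) = -10
  t12 = absv(9) = 9
  t13 = max2(9, -10) = 9
  t14 = absv(-10) = 10
  t15 = add(9, 10) = 19
  t19 = min2(9, 9) = 9
  t20 = min2(19, 9) = 9
  t22 = neg(9) = -9
  t23 = add(9, 9) = 18
  t25 = sub(18, -9) = 27

After the edit, cleaning proceeds:
  t1: a read changed (a2 -1->7) — executes, giving -2.
  t2: a read changed (t1 -10->-2; t1 -10->-2) — executes, giving -4.
  t5: a read changed (t2 -20->-4) — executes, giving 9 — identical to its old value.
  t6: dirty, but its reads are unchanged (t5 unchanged); cached 9 stands.
  t9: dirty, but its reads are unchanged (t6 unchanged); cached 9 stands.
  t10: dirty, but its reads are unchanged (t9 unchanged); cached 9 stands.
  t11: a read changed (t1 -10->-2) — executes, giving -2.
  t13: a read changed (t11 -10->-2) — executes, giving 9 — identical to its old value.
  t14: a read changed (t11 -10->-2) — executes, giving 2.
  t15: a read changed (t14 10->2) — executes, giving 11.
  t19: dirty, but its reads are unchanged (t6 unchanged, t13 unchanged); cached 9 stands.
  t20: a read changed (t15 19->11) — executes, giving 9 — identical to its old value.
  t22: dirty, but its reads are unchanged (t19 unchanged); cached -9 stands.
  t23: dirty, but its reads are unchanged (t20 unchanged, t19 unchanged); cached 18 stands.
  t25: dirty, but its reads are unchanged (t23 unchanged, t22 unchanged); cached 27 stands.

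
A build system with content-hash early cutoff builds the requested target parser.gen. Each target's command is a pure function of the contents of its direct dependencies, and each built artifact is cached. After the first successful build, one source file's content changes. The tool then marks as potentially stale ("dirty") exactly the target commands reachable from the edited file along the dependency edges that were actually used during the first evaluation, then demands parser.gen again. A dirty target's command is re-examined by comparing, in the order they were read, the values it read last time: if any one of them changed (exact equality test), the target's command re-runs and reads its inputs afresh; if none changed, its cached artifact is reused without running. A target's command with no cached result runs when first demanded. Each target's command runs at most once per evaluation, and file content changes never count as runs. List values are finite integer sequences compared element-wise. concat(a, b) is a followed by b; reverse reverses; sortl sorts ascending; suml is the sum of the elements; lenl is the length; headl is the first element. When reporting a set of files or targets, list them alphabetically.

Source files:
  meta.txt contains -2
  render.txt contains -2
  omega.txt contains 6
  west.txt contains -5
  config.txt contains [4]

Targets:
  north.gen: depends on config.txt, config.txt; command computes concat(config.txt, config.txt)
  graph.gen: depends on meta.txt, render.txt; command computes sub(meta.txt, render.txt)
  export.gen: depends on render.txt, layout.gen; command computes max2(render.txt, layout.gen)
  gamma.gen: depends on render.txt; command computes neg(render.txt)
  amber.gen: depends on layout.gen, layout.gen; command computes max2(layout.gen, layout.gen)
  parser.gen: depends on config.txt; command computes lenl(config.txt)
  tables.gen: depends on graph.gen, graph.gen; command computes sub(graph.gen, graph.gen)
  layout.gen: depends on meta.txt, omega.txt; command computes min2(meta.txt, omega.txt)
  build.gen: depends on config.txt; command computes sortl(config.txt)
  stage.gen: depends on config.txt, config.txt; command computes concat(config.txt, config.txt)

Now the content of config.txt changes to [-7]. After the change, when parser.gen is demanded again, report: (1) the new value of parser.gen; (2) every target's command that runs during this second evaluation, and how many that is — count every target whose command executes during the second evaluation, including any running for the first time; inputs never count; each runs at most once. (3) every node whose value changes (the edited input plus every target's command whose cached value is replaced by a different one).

New value of parser.gen: 1.
Target commands that run: parser.gen — 1 in total.
Values that change: config.txt.

First evaluation (everything demanded from the output):
  parser.gen = lenl([4]) = 1

Propagation after the edit:
  parser.gen: runs — config.txt [4]->[-7]; result 1 (same value as before).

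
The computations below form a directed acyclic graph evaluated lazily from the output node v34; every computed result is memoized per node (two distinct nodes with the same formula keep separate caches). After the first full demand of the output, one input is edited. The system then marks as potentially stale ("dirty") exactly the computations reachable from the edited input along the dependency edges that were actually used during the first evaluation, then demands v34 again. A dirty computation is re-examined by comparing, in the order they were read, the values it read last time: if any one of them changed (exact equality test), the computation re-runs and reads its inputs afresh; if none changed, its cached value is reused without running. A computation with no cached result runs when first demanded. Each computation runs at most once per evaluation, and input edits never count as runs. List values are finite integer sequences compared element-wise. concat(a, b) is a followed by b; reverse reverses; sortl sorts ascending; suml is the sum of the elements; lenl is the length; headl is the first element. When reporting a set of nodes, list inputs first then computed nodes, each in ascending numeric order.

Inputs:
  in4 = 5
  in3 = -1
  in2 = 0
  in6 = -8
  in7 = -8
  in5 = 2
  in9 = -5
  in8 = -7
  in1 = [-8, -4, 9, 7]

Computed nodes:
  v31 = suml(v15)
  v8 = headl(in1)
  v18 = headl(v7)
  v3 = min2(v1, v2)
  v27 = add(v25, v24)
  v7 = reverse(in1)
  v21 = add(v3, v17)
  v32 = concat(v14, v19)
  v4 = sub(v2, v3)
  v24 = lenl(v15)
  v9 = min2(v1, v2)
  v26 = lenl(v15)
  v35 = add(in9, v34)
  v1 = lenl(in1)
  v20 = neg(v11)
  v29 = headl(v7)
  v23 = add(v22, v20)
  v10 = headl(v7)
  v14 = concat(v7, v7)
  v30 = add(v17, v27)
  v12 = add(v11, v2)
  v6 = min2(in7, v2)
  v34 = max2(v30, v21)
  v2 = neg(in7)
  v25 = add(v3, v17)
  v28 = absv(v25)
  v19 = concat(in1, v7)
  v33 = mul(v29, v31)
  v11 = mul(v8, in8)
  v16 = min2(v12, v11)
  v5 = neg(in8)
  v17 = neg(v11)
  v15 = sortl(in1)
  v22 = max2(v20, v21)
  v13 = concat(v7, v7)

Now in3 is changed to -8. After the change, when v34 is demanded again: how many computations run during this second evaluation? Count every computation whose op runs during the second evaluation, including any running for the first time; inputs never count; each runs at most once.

0 computations run: none.
Note the shortcut — nothing in the graph depends on in3 at all, so no recomputation happens.

First demand of the output computes:
  v1 = lenl([-8, -4, 9, 7]) = 4
  v2 = neg(-8) = 8
  v3 = min2(4, 8) = 4
  v8 = headl([-8, -4, 9, 7]) = -8
  v11 = mul(-8, -7) = 56
  v15 = sortl([-8, -4, 9, 7]) = [-8, -4, 7, 9]
  v17 = neg(56) = -56
  v21 = add(4, -56) = -52
  v24 = lenl([-8, -4, 7, 9]) = 4
  v25 = add(4, -56) = -52
  v27 = add(-52, 4) = -48
  v30 = add(-56, -48) = -104
  v34 = max2(-104, -52) = -52

After the edit, cleaning proceeds:
  no node depends on in3 at all; the second demand re-runs nothing.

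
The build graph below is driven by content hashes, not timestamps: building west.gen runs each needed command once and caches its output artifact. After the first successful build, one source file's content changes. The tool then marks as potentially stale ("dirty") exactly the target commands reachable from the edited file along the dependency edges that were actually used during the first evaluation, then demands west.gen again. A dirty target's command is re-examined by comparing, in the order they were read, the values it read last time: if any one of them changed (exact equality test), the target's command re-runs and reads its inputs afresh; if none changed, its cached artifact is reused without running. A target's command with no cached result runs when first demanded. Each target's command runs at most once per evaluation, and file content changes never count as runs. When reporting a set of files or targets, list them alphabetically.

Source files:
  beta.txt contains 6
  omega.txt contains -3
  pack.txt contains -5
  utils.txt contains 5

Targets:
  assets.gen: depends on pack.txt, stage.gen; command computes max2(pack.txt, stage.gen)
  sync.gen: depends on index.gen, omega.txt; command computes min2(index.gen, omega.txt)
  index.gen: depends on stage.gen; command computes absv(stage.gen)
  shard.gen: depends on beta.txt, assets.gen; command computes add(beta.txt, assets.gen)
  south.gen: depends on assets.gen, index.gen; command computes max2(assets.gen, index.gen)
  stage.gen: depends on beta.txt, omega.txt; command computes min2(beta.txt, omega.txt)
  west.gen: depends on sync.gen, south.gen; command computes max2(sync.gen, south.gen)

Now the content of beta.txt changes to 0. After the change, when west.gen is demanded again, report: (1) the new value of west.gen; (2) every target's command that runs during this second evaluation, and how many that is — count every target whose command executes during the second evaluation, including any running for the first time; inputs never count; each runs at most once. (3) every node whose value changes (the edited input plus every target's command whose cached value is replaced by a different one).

west.gen now evaluates to 3.
Run set: stage.gen (1 run).
Changed values: beta.txt.
The important point: stage.gen recomputes to an identical value, and the output ends up unchanged.

Initial pass — values computed on the first demand:
  stage.gen = min2(6, -3) = -3
  assets.gen = max2(-5, -3) = -3
  index.gen = absv(-3) = 3
  south.gen = max2(-3, 3) = 3
  sync.gen = min2(3, -3) = -3
  west.gen = max2(-3, 3) = 3

Second demand — change propagation:
  stage.gen: re-runs because beta.txt 6->0; new result -3 (unchanged).
  assets.gen: re-examined; everything it read last time is the same (pack.txt unchanged, stage.gen unchanged) — cache -3 kept, no run.
  index.gen: re-examined; everything it read last time is the same (stage.gen unchanged) — cache 3 kept, no run.
  south.gen: re-examined; everything it read last time is the same (assets.gen unchanged, index.gen unchanged) — cache 3 kept, no run.
  sync.gen: re-examined; everything it read last time is the same (index.gen unchanged, omega.txt unchanged) — cache -3 kept, no run.
  west.gen: re-examined; everything it read last time is the same (sync.gen unchanged, south.gen unchanged) — cache 3 kept, no run.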